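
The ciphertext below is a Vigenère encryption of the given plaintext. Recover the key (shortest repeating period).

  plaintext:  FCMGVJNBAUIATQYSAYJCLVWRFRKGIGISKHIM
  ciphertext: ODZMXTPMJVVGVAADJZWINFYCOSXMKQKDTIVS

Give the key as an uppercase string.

  i= 0: O-F =  9 → J
  i= 1: D-C =  1 → B
  i= 2: Z-M = 13 → N
  i= 3: M-G =  6 → G
  i= 4: X-V =  2 → C
  i= 5: T-J = 10 → K
  i= 6: P-N =  2 → C
  i= 7: M-B = 11 → L
  i= 8: J-A =  9 → J
  i= 9: V-U =  1 → B
  i=10: V-I = 13 → N
  i=11: G-A =  6 → G
  i=12: V-T =  2 → C
  i=13: A-Q = 10 → K
  i=14: A-Y =  2 → C
  i=15: D-S = 11 → L
  i=16: J-A =  9 → J
  i=17: Z-Y =  1 → B
  i=18: W-J = 13 → N
  i=19: I-C =  6 → G
  i=20: N-L =  2 → C
  i=21: F-V = 10 → K
  i=22: Y-W =  2 → C
  i=23: C-R = 11 → L
  i=24: O-F =  9 → J
  i=25: S-R =  1 → B
  i=26: X-K = 13 → N
  i=27: M-G =  6 → G
  i=28: K-I =  2 → C
  i=29: Q-G = 10 → K
  i=30: K-I =  2 → C
  i=31: D-S = 11 → L
  i=32: T-K =  9 → J
  i=33: I-H =  1 → B
  i=34: V-I = 13 → N
  i=35: S-M =  6 → G
  shifts repeat with period 8: JBNGCKCL

JBNGCKCL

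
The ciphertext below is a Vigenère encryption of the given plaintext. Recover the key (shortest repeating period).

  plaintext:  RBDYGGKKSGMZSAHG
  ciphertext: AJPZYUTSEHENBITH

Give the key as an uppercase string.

JIMBSO

  i= 0: A-R =  9 → J
  i= 1: J-B =  8 → I
  i= 2: P-D = 12 → M
  i= 3: Z-Y =  1 → B
  i= 4: Y-G = 18 → S
  i= 5: U-G = 14 → O
  i= 6: T-K =  9 → J
  i= 7: S-K =  8 → I
  i= 8: E-S = 12 → M
  i= 9: H-G =  1 → B
  i=10: E-M = 18 → S
  i=11: N-Z = 14 → O
  i=12: B-S =  9 → J
  i=13: I-A =  8 → I
  i=14: T-H = 12 → M
  i=15: H-G =  1 → B
  shifts repeat with period 6: JIMBSO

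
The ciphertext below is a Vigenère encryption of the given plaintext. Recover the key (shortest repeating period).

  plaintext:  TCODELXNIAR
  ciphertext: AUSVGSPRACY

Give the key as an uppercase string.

HSESC

  i= 0: A-T =  7 → H
  i= 1: U-C = 18 → S
  i= 2: S-O =  4 → E
  i= 3: V-D = 18 → S
  i= 4: G-E =  2 → C
  i= 5: S-L =  7 → H
  i= 6: P-X = 18 → S
  i= 7: R-N =  4 → E
  i= 8: A-I = 18 → S
  i= 9: C-A =  2 → C
  i=10: Y-R =  7 → H
  shifts repeat with period 5: HSESC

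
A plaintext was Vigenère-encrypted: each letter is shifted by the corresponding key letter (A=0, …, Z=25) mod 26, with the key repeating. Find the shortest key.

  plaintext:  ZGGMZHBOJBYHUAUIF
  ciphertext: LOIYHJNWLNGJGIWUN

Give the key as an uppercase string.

MIC

  i= 0: L-Z = 12 → M
  i= 1: O-G =  8 → I
  i= 2: I-G =  2 → C
  i= 3: Y-M = 12 → M
  i= 4: H-Z =  8 → I
  i= 5: J-H =  2 → C
  i= 6: N-B = 12 → M
  i= 7: W-O =  8 → I
  i= 8: L-J =  2 → C
  i= 9: N-B = 12 → M
  i=10: G-Y =  8 → I
  i=11: J-H =  2 → C
  i=12: G-U = 12 → M
  i=13: I-A =  8 → I
  i=14: W-U =  2 → C
  i=15: U-I = 12 → M
  i=16: N-F =  8 → I
  shifts repeat with period 3: MIC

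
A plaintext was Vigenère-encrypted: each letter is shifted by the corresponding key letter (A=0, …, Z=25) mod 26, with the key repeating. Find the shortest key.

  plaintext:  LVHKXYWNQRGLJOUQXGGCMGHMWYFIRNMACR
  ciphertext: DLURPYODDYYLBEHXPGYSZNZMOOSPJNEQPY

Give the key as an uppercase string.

  i= 0: D-L = 18 → S
  i= 1: L-V = 16 → Q
  i= 2: U-H = 13 → N
  i= 3: R-K =  7 → H
  i= 4: P-X = 18 → S
  i= 5: Y-Y =  0 → A
  i= 6: O-W = 18 → S
  i= 7: D-N = 16 → Q
  i= 8: D-Q = 13 → N
  i= 9: Y-R =  7 → H
  i=10: Y-G = 18 → S
  i=11: L-L =  0 → A
  i=12: B-J = 18 → S
  i=13: E-O = 16 → Q
  i=14: H-U = 13 → N
  i=15: X-Q =  7 → H
  i=16: P-X = 18 → S
  i=17: G-G =  0 → A
  i=18: Y-G = 18 → S
  i=19: S-C = 16 → Q
  i=20: Z-M = 13 → N
  i=21: N-G =  7 → H
  i=22: Z-H = 18 → S
  i=23: M-M =  0 → A
  i=24: O-W = 18 → S
  i=25: O-Y = 16 → Q
  i=26: S-F = 13 → N
  i=27: P-I =  7 → H
  i=28: J-R = 18 → S
  i=29: N-N =  0 → A
  i=30: E-M = 18 → S
  i=31: Q-A = 16 → Q
  i=32: P-C = 13 → N
  i=33: Y-R =  7 → H
  shifts repeat with period 6: SQNHSA

SQNHSA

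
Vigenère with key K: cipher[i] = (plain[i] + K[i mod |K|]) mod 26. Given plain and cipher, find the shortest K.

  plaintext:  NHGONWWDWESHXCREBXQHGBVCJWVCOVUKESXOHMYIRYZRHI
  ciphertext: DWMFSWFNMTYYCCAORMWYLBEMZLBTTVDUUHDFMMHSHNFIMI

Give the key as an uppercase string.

QPGRFAJK

  i= 0: D-N = 16 → Q
  i= 1: W-H = 15 → P
  i= 2: M-G =  6 → G
  i= 3: F-O = 17 → R
  i= 4: S-N =  5 → F
  i= 5: W-W =  0 → A
  i= 6: F-W =  9 → J
  i= 7: N-D = 10 → K
  i= 8: M-W = 16 → Q
  i= 9: T-E = 15 → P
  i=10: Y-S =  6 → G
  i=11: Y-H = 17 → R
  i=12: C-X =  5 → F
  i=13: C-C =  0 → A
  i=14: A-R =  9 → J
  i=15: O-E = 10 → K
  i=16: R-B = 16 → Q
  i=17: M-X = 15 → P
  i=18: W-Q =  6 → G
  i=19: Y-H = 17 → R
  i=20: L-G =  5 → F
  i=21: B-B =  0 → A
  i=22: E-V =  9 → J
  i=23: M-C = 10 → K
  i=24: Z-J = 16 → Q
  i=25: L-W = 15 → P
  i=26: B-V =  6 → G
  i=27: T-C = 17 → R
  i=28: T-O =  5 → F
  i=29: V-V =  0 → A
  i=30: D-U =  9 → J
  i=31: U-K = 10 → K
  i=32: U-E = 16 → Q
  i=33: H-S = 15 → P
  i=34: D-X =  6 → G
  i=35: F-O = 17 → R
  i=36: M-H =  5 → F
  i=37: M-M =  0 → A
  i=38: H-Y =  9 → J
  i=39: S-I = 10 → K
  i=40: H-R = 16 → Q
  i=41: N-Y = 15 → P
  i=42: F-Z =  6 → G
  i=43: I-R = 17 → R
  i=44: M-H =  5 → F
  i=45: I-I =  0 → A
  shifts repeat with period 8: QPGRFAJK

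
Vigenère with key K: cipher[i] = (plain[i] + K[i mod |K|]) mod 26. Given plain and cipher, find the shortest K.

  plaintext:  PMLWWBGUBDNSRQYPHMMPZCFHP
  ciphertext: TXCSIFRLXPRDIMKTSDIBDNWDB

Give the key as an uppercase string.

  i= 0: T-P =  4 → E
  i= 1: X-M = 11 → L
  i= 2: C-L = 17 → R
  i= 3: S-W = 22 → W
  i= 4: I-W = 12 → M
  i= 5: F-B =  4 → E
  i= 6: R-G = 11 → L
  i= 7: L-U = 17 → R
  i= 8: X-B = 22 → W
  i= 9: P-D = 12 → M
  i=10: R-N =  4 → E
  i=11: D-S = 11 → L
  i=12: I-R = 17 → R
  i=13: M-Q = 22 → W
  i=14: K-Y = 12 → M
  i=15: T-P =  4 → E
  i=16: S-H = 11 → L
  i=17: D-M = 17 → R
  i=18: I-M = 22 → W
  i=19: B-P = 12 → M
  i=20: D-Z =  4 → E
  i=21: N-C = 11 → L
  i=22: W-F = 17 → R
  i=23: D-H = 22 → W
  i=24: B-P = 12 → M
  shifts repeat with period 5: ELRWM

ELRWM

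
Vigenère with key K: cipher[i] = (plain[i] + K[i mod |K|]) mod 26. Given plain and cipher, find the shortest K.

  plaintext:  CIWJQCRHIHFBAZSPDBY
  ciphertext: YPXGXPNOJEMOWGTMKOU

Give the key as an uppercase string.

WHBXHN

  i= 0: Y-C = 22 → W
  i= 1: P-I =  7 → H
  i= 2: X-W =  1 → B
  i= 3: G-J = 23 → X
  i= 4: X-Q =  7 → H
  i= 5: P-C = 13 → N
  i= 6: N-R = 22 → W
  i= 7: O-H =  7 → H
  i= 8: J-I =  1 → B
  i= 9: E-H = 23 → X
  i=10: M-F =  7 → H
  i=11: O-B = 13 → N
  i=12: W-A = 22 → W
  i=13: G-Z =  7 → H
  i=14: T-S =  1 → B
  i=15: M-P = 23 → X
  i=16: K-D =  7 → H
  i=17: O-B = 13 → N
  i=18: U-Y = 22 → W
  shifts repeat with period 6: WHBXHN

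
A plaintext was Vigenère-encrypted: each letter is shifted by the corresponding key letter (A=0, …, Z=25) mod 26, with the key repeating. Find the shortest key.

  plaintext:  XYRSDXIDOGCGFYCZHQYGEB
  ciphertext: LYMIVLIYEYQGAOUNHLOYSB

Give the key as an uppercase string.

  i= 0: L-X = 14 → O
  i= 1: Y-Y =  0 → A
  i= 2: M-R = 21 → V
  i= 3: I-S = 16 → Q
  i= 4: V-D = 18 → S
  i= 5: L-X = 14 → O
  i= 6: I-I =  0 → A
  i= 7: Y-D = 21 → V
  i= 8: E-O = 16 → Q
  i= 9: Y-G = 18 → S
  i=10: Q-C = 14 → O
  i=11: G-G =  0 → A
  i=12: A-F = 21 → V
  i=13: O-Y = 16 → Q
  i=14: U-C = 18 → S
  i=15: N-Z = 14 → O
  i=16: H-H =  0 → A
  i=17: L-Q = 21 → V
  i=18: O-Y = 16 → Q
  i=19: Y-G = 18 → S
  i=20: S-E = 14 → O
  i=21: B-B =  0 → A
  shifts repeat with period 5: OAVQS

OAVQS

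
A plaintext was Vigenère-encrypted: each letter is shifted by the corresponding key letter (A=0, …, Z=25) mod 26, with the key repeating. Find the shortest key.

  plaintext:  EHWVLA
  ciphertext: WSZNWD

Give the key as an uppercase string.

SLD

  i= 0: W-E = 18 → S
  i= 1: S-H = 11 → L
  i= 2: Z-W =  3 → D
  i= 3: N-V = 18 → S
  i= 4: W-L = 11 → L
  i= 5: D-A =  3 → D
  shifts repeat with period 3: SLD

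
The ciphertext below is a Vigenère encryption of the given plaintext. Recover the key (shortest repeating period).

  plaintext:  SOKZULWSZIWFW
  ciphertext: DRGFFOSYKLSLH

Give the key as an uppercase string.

  i= 0: D-S = 11 → L
  i= 1: R-O =  3 → D
  i= 2: G-K = 22 → W
  i= 3: F-Z =  6 → G
  i= 4: F-U = 11 → L
  i= 5: O-L =  3 → D
  i= 6: S-W = 22 → W
  i= 7: Y-S =  6 → G
  i= 8: K-Z = 11 → L
  i= 9: L-I =  3 → D
  i=10: S-W = 22 → W
  i=11: L-F =  6 → G
  i=12: H-W = 11 → L
  shifts repeat with period 4: LDWG

LDWG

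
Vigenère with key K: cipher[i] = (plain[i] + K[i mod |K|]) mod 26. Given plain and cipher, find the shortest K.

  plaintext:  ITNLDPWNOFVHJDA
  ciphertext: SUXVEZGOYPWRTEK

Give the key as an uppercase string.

  i= 0: S-I = 10 → K
  i= 1: U-T =  1 → B
  i= 2: X-N = 10 → K
  i= 3: V-L = 10 → K
  i= 4: E-D =  1 → B
  i= 5: Z-P = 10 → K
  i= 6: G-W = 10 → K
  i= 7: O-N =  1 → B
  i= 8: Y-O = 10 → K
  i= 9: P-F = 10 → K
  i=10: W-V =  1 → B
  i=11: R-H = 10 → K
  i=12: T-J = 10 → K
  i=13: E-D =  1 → B
  i=14: K-A = 10 → K
  shifts repeat with period 3: KBK

KBK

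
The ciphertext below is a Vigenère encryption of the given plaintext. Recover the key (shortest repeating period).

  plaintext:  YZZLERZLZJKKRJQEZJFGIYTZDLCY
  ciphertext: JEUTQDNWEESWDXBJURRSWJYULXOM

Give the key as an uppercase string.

LFVIMMO

  i= 0: J-Y = 11 → L
  i= 1: E-Z =  5 → F
  i= 2: U-Z = 21 → V
  i= 3: T-L =  8 → I
  i= 4: Q-E = 12 → M
  i= 5: D-R = 12 → M
  i= 6: N-Z = 14 → O
  i= 7: W-L = 11 → L
  i= 8: E-Z =  5 → F
  i= 9: E-J = 21 → V
  i=10: S-K =  8 → I
  i=11: W-K = 12 → M
  i=12: D-R = 12 → M
  i=13: X-J = 14 → O
  i=14: B-Q = 11 → L
  i=15: J-E =  5 → F
  i=16: U-Z = 21 → V
  i=17: R-J =  8 → I
  i=18: R-F = 12 → M
  i=19: S-G = 12 → M
  i=20: W-I = 14 → O
  i=21: J-Y = 11 → L
  i=22: Y-T =  5 → F
  i=23: U-Z = 21 → V
  i=24: L-D =  8 → I
  i=25: X-L = 12 → M
  i=26: O-C = 12 → M
  i=27: M-Y = 14 → O
  shifts repeat with period 7: LFVIMMO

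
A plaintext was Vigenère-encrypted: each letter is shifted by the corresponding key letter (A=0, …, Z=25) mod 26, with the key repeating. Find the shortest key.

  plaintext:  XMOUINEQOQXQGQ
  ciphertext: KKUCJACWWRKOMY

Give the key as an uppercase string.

  i= 0: K-X = 13 → N
  i= 1: K-M = 24 → Y
  i= 2: U-O =  6 → G
  i= 3: C-U =  8 → I
  i= 4: J-I =  1 → B
  i= 5: A-N = 13 → N
  i= 6: C-E = 24 → Y
  i= 7: W-Q =  6 → G
  i= 8: W-O =  8 → I
  i= 9: R-Q =  1 → B
  i=10: K-X = 13 → N
  i=11: O-Q = 24 → Y
  i=12: M-G =  6 → G
  i=13: Y-Q =  8 → I
  shifts repeat with period 5: NYGIB

NYGIB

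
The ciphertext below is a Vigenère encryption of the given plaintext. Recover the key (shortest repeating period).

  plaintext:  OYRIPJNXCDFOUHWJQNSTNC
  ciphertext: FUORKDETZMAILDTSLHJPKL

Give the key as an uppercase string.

RWXJVU

  i= 0: F-O = 17 → R
  i= 1: U-Y = 22 → W
  i= 2: O-R = 23 → X
  i= 3: R-I =  9 → J
  i= 4: K-P = 21 → V
  i= 5: D-J = 20 → U
  i= 6: E-N = 17 → R
  i= 7: T-X = 22 → W
  i= 8: Z-C = 23 → X
  i= 9: M-D =  9 → J
  i=10: A-F = 21 → V
  i=11: I-O = 20 → U
  i=12: L-U = 17 → R
  i=13: D-H = 22 → W
  i=14: T-W = 23 → X
  i=15: S-J =  9 → J
  i=16: L-Q = 21 → V
  i=17: H-N = 20 → U
  i=18: J-S = 17 → R
  i=19: P-T = 22 → W
  i=20: K-N = 23 → X
  i=21: L-C =  9 → J
  shifts repeat with period 6: RWXJVU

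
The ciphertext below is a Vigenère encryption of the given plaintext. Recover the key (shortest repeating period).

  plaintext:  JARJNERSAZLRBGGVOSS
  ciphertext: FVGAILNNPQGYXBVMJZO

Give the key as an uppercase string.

WVPRVH

  i= 0: F-J = 22 → W
  i= 1: V-A = 21 → V
  i= 2: G-R = 15 → P
  i= 3: A-J = 17 → R
  i= 4: I-N = 21 → V
  i= 5: L-E =  7 → H
  i= 6: N-R = 22 → W
  i= 7: N-S = 21 → V
  i= 8: P-A = 15 → P
  i= 9: Q-Z = 17 → R
  i=10: G-L = 21 → V
  i=11: Y-R =  7 → H
  i=12: X-B = 22 → W
  i=13: B-G = 21 → V
  i=14: V-G = 15 → P
  i=15: M-V = 17 → R
  i=16: J-O = 21 → V
  i=17: Z-S =  7 → H
  i=18: O-S = 22 → W
  shifts repeat with period 6: WVPRVH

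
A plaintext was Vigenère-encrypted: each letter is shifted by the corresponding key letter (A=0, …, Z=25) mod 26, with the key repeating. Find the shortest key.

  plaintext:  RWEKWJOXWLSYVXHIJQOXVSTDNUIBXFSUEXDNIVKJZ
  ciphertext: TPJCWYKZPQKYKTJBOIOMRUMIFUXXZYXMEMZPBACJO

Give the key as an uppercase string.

CTFSAPW

  i= 0: T-R =  2 → C
  i= 1: P-W = 19 → T
  i= 2: J-E =  5 → F
  i= 3: C-K = 18 → S
  i= 4: W-W =  0 → A
  i= 5: Y-J = 15 → P
  i= 6: K-O = 22 → W
  i= 7: Z-X =  2 → C
  i= 8: P-W = 19 → T
  i= 9: Q-L =  5 → F
  i=10: K-S = 18 → S
  i=11: Y-Y =  0 → A
  i=12: K-V = 15 → P
  i=13: T-X = 22 → W
  i=14: J-H =  2 → C
  i=15: B-I = 19 → T
  i=16: O-J =  5 → F
  i=17: I-Q = 18 → S
  i=18: O-O =  0 → A
  i=19: M-X = 15 → P
  i=20: R-V = 22 → W
  i=21: U-S =  2 → C
  i=22: M-T = 19 → T
  i=23: I-D =  5 → F
  i=24: F-N = 18 → S
  i=25: U-U =  0 → A
  i=26: X-I = 15 → P
  i=27: X-B = 22 → W
  i=28: Z-X =  2 → C
  i=29: Y-F = 19 → T
  i=30: X-S =  5 → F
  i=31: M-U = 18 → S
  i=32: E-E =  0 → A
  i=33: M-X = 15 → P
  i=34: Z-D = 22 → W
  i=35: P-N =  2 → C
  i=36: B-I = 19 → T
  i=37: A-V =  5 → F
  i=38: C-K = 18 → S
  i=39: J-J =  0 → A
  i=40: O-Z = 15 → P
  shifts repeat with period 7: CTFSAPW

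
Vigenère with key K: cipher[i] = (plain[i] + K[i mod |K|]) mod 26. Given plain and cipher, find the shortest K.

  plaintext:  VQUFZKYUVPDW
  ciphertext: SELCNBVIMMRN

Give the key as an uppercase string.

  i= 0: S-V = 23 → X
  i= 1: E-Q = 14 → O
  i= 2: L-U = 17 → R
  i= 3: C-F = 23 → X
  i= 4: N-Z = 14 → O
  i= 5: B-K = 17 → R
  i= 6: V-Y = 23 → X
  i= 7: I-U = 14 → O
  i= 8: M-V = 17 → R
  i= 9: M-P = 23 → X
  i=10: R-D = 14 → O
  i=11: N-W = 17 → R
  shifts repeat with period 3: XOR

XOR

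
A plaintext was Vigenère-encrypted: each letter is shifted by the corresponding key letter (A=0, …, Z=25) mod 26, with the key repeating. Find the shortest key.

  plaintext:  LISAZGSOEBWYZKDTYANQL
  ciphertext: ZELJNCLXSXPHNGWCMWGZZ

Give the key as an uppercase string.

OWTJ

  i= 0: Z-L = 14 → O
  i= 1: E-I = 22 → W
  i= 2: L-S = 19 → T
  i= 3: J-A =  9 → J
  i= 4: N-Z = 14 → O
  i= 5: C-G = 22 → W
  i= 6: L-S = 19 → T
  i= 7: X-O =  9 → J
  i= 8: S-E = 14 → O
  i= 9: X-B = 22 → W
  i=10: P-W = 19 → T
  i=11: H-Y =  9 → J
  i=12: N-Z = 14 → O
  i=13: G-K = 22 → W
  i=14: W-D = 19 → T
  i=15: C-T =  9 → J
  i=16: M-Y = 14 → O
  i=17: W-A = 22 → W
  i=18: G-N = 19 → T
  i=19: Z-Q =  9 → J
  i=20: Z-L = 14 → O
  shifts repeat with period 4: OWTJ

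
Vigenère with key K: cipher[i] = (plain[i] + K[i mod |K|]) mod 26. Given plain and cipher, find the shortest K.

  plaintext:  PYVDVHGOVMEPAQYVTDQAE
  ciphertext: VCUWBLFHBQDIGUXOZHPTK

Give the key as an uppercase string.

  i= 0: V-P =  6 → G
  i= 1: C-Y =  4 → E
  i= 2: U-V = 25 → Z
  i= 3: W-D = 19 → T
  i= 4: B-V =  6 → G
  i= 5: L-H =  4 → E
  i= 6: F-G = 25 → Z
  i= 7: H-O = 19 → T
  i= 8: B-V =  6 → G
  i= 9: Q-M =  4 → E
  i=10: D-E = 25 → Z
  i=11: I-P = 19 → T
  i=12: G-A =  6 → G
  i=13: U-Q =  4 → E
  i=14: X-Y = 25 → Z
  i=15: O-V = 19 → T
  i=16: Z-T =  6 → G
  i=17: H-D =  4 → E
  i=18: P-Q = 25 → Z
  i=19: T-A = 19 → T
  i=20: K-E =  6 → G
  shifts repeat with period 4: GEZT

GEZT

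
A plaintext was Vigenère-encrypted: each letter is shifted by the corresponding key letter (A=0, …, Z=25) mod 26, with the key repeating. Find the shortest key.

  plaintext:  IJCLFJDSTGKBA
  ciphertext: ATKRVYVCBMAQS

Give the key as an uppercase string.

  i= 0: A-I = 18 → S
  i= 1: T-J = 10 → K
  i= 2: K-C =  8 → I
  i= 3: R-L =  6 → G
  i= 4: V-F = 16 → Q
  i= 5: Y-J = 15 → P
  i= 6: V-D = 18 → S
  i= 7: C-S = 10 → K
  i= 8: B-T =  8 → I
  i= 9: M-G =  6 → G
  i=10: A-K = 16 → Q
  i=11: Q-B = 15 → P
  i=12: S-A = 18 → S
  shifts repeat with period 6: SKIGQP

SKIGQP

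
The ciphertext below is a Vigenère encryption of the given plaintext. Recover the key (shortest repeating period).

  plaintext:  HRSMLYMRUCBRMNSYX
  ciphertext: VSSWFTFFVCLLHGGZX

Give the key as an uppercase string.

  i= 0: V-H = 14 → O
  i= 1: S-R =  1 → B
  i= 2: S-S =  0 → A
  i= 3: W-M = 10 → K
  i= 4: F-L = 20 → U
  i= 5: T-Y = 21 → V
  i= 6: F-M = 19 → T
  i= 7: F-R = 14 → O
  i= 8: V-U =  1 → B
  i= 9: C-C =  0 → A
  i=10: L-B = 10 → K
  i=11: L-R = 20 → U
  i=12: H-M = 21 → V
  i=13: G-N = 19 → T
  i=14: G-S = 14 → O
  i=15: Z-Y =  1 → B
  i=16: X-X =  0 → A
  shifts repeat with period 7: OBAKUVT

OBAKUVT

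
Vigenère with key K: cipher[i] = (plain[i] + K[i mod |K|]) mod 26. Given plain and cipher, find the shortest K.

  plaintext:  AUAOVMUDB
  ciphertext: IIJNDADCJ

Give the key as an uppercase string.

IOJZ

  i= 0: I-A =  8 → I
  i= 1: I-U = 14 → O
  i= 2: J-A =  9 → J
  i= 3: N-O = 25 → Z
  i= 4: D-V =  8 → I
  i= 5: A-M = 14 → O
  i= 6: D-U =  9 → J
  i= 7: C-D = 25 → Z
  i= 8: J-B =  8 → I
  shifts repeat with period 4: IOJZ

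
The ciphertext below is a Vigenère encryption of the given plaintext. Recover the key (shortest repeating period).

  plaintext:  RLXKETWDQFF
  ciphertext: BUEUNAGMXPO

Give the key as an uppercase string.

KJH

  i= 0: B-R = 10 → K
  i= 1: U-L =  9 → J
  i= 2: E-X =  7 → H
  i= 3: U-K = 10 → K
  i= 4: N-E =  9 → J
  i= 5: A-T =  7 → H
  i= 6: G-W = 10 → K
  i= 7: M-D =  9 → J
  i= 8: X-Q =  7 → H
  i= 9: P-F = 10 → K
  i=10: O-F =  9 → J
  shifts repeat with period 3: KJH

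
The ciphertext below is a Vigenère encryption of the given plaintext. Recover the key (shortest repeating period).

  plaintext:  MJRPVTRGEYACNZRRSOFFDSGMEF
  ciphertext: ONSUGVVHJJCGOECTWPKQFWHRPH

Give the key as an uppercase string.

CEBFL

  i= 0: O-M =  2 → C
  i= 1: N-J =  4 → E
  i= 2: S-R =  1 → B
  i= 3: U-P =  5 → F
  i= 4: G-V = 11 → L
  i= 5: V-T =  2 → C
  i= 6: V-R =  4 → E
  i= 7: H-G =  1 → B
  i= 8: J-E =  5 → F
  i= 9: J-Y = 11 → L
  i=10: C-A =  2 → C
  i=11: G-C =  4 → E
  i=12: O-N =  1 → B
  i=13: E-Z =  5 → F
  i=14: C-R = 11 → L
  i=15: T-R =  2 → C
  i=16: W-S =  4 → E
  i=17: P-O =  1 → B
  i=18: K-F =  5 → F
  i=19: Q-F = 11 → L
  i=20: F-D =  2 → C
  i=21: W-S =  4 → E
  i=22: H-G =  1 → B
  i=23: R-M =  5 → F
  i=24: P-E = 11 → L
  i=25: H-F =  2 → C
  shifts repeat with period 5: CEBFL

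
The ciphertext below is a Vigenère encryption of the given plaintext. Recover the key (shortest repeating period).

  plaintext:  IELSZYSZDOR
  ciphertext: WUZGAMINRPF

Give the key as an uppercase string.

  i= 0: W-I = 14 → O
  i= 1: U-E = 16 → Q
  i= 2: Z-L = 14 → O
  i= 3: G-S = 14 → O
  i= 4: A-Z =  1 → B
  i= 5: M-Y = 14 → O
  i= 6: I-S = 16 → Q
  i= 7: N-Z = 14 → O
  i= 8: R-D = 14 → O
  i= 9: P-O =  1 → B
  i=10: F-R = 14 → O
  shifts repeat with period 5: OQOOB

OQOOB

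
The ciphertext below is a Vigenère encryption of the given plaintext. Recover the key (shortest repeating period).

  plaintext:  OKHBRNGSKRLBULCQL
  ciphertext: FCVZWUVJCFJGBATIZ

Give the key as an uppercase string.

RSOYFHP

  i= 0: F-O = 17 → R
  i= 1: C-K = 18 → S
  i= 2: V-H = 14 → O
  i= 3: Z-B = 24 → Y
  i= 4: W-R =  5 → F
  i= 5: U-N =  7 → H
  i= 6: V-G = 15 → P
  i= 7: J-S = 17 → R
  i= 8: C-K = 18 → S
  i= 9: F-R = 14 → O
  i=10: J-L = 24 → Y
  i=11: G-B =  5 → F
  i=12: B-U =  7 → H
  i=13: A-L = 15 → P
  i=14: T-C = 17 → R
  i=15: I-Q = 18 → S
  i=16: Z-L = 14 → O
  shifts repeat with period 7: RSOYFHP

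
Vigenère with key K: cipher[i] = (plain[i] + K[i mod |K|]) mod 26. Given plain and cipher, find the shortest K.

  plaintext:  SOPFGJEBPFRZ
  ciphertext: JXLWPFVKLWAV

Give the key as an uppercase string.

RJW

  i= 0: J-S = 17 → R
  i= 1: X-O =  9 → J
  i= 2: L-P = 22 → W
  i= 3: W-F = 17 → R
  i= 4: P-G =  9 → J
  i= 5: F-J = 22 → W
  i= 6: V-E = 17 → R
  i= 7: K-B =  9 → J
  i= 8: L-P = 22 → W
  i= 9: W-F = 17 → R
  i=10: A-R =  9 → J
  i=11: V-Z = 22 → W
  shifts repeat with period 3: RJW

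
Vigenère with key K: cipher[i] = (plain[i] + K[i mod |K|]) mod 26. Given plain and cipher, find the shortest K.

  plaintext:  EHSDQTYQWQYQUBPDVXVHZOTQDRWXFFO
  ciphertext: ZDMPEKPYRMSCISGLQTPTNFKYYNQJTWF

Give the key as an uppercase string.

  i= 0: Z-E = 21 → V
  i= 1: D-H = 22 → W
  i= 2: M-S = 20 → U
  i= 3: P-D = 12 → M
  i= 4: E-Q = 14 → O
  i= 5: K-T = 17 → R
  i= 6: P-Y = 17 → R
  i= 7: Y-Q =  8 → I
  i= 8: R-W = 21 → V
  i= 9: M-Q = 22 → W
  i=10: S-Y = 20 → U
  i=11: C-Q = 12 → M
  i=12: I-U = 14 → O
  i=13: S-B = 17 → R
  i=14: G-P = 17 → R
  i=15: L-D =  8 → I
  i=16: Q-V = 21 → V
  i=17: T-X = 22 → W
  i=18: P-V = 20 → U
  i=19: T-H = 12 → M
  i=20: N-Z = 14 → O
  i=21: F-O = 17 → R
  i=22: K-T = 17 → R
  i=23: Y-Q =  8 → I
  i=24: Y-D = 21 → V
  i=25: N-R = 22 → W
  i=26: Q-W = 20 → U
  i=27: J-X = 12 → M
  i=28: T-F = 14 → O
  i=29: W-F = 17 → R
  i=30: F-O = 17 → R
  shifts repeat with period 8: VWUMORRI

VWUMORRI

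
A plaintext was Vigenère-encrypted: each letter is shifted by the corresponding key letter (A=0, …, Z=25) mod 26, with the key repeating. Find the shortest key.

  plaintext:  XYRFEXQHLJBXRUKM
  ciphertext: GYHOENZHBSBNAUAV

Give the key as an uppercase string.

JAQ

  i= 0: G-X =  9 → J
  i= 1: Y-Y =  0 → A
  i= 2: H-R = 16 → Q
  i= 3: O-F =  9 → J
  i= 4: E-E =  0 → A
  i= 5: N-X = 16 → Q
  i= 6: Z-Q =  9 → J
  i= 7: H-H =  0 → A
  i= 8: B-L = 16 → Q
  i= 9: S-J =  9 → J
  i=10: B-B =  0 → A
  i=11: N-X = 16 → Q
  i=12: A-R =  9 → J
  i=13: U-U =  0 → A
  i=14: A-K = 16 → Q
  i=15: V-M =  9 → J
  shifts repeat with period 3: JAQ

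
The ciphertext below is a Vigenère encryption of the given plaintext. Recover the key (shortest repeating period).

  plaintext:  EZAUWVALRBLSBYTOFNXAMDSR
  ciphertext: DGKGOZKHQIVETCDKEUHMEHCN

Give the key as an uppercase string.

  i= 0: D-E = 25 → Z
  i= 1: G-Z =  7 → H
  i= 2: K-A = 10 → K
  i= 3: G-U = 12 → M
  i= 4: O-W = 18 → S
  i= 5: Z-V =  4 → E
  i= 6: K-A = 10 → K
  i= 7: H-L = 22 → W
  i= 8: Q-R = 25 → Z
  i= 9: I-B =  7 → H
  i=10: V-L = 10 → K
  i=11: E-S = 12 → M
  i=12: T-B = 18 → S
  i=13: C-Y =  4 → E
  i=14: D-T = 10 → K
  i=15: K-O = 22 → W
  i=16: E-F = 25 → Z
  i=17: U-N =  7 → H
  i=18: H-X = 10 → K
  i=19: M-A = 12 → M
  i=20: E-M = 18 → S
  i=21: H-D =  4 → E
  i=22: C-S = 10 → K
  i=23: N-R = 22 → W
  shifts repeat with period 8: ZHKMSEKW

ZHKMSEKW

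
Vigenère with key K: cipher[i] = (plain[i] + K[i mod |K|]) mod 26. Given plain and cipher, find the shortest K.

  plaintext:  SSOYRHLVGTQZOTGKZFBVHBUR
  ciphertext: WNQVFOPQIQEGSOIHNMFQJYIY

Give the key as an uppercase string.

  i= 0: W-S =  4 → E
  i= 1: N-S = 21 → V
  i= 2: Q-O =  2 → C
  i= 3: V-Y = 23 → X
  i= 4: F-R = 14 → O
  i= 5: O-H =  7 → H
  i= 6: P-L =  4 → E
  i= 7: Q-V = 21 → V
  i= 8: I-G =  2 → C
  i= 9: Q-T = 23 → X
  i=10: E-Q = 14 → O
  i=11: G-Z =  7 → H
  i=12: S-O =  4 → E
  i=13: O-T = 21 → V
  i=14: I-G =  2 → C
  i=15: H-K = 23 → X
  i=16: N-Z = 14 → O
  i=17: M-F =  7 → H
  i=18: F-B =  4 → E
  i=19: Q-V = 21 → V
  i=20: J-H =  2 → C
  i=21: Y-B = 23 → X
  i=22: I-U = 14 → O
  i=23: Y-R =  7 → H
  shifts repeat with period 6: EVCXOH

EVCXOH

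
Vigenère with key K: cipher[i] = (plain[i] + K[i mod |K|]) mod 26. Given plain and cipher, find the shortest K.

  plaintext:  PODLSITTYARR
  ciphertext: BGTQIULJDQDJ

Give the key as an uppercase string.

  i= 0: B-P = 12 → M
  i= 1: G-O = 18 → S
  i= 2: T-D = 16 → Q
  i= 3: Q-L =  5 → F
  i= 4: I-S = 16 → Q
  i= 5: U-I = 12 → M
  i= 6: L-T = 18 → S
  i= 7: J-T = 16 → Q
  i= 8: D-Y =  5 → F
  i= 9: Q-A = 16 → Q
  i=10: D-R = 12 → M
  i=11: J-R = 18 → S
  shifts repeat with period 5: MSQFQ

MSQFQ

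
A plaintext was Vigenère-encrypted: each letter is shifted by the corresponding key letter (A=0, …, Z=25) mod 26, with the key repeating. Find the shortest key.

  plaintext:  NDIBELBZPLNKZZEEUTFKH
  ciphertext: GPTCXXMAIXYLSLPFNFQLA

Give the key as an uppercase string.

  i= 0: G-N = 19 → T
  i= 1: P-D = 12 → M
  i= 2: T-I = 11 → L
  i= 3: C-B =  1 → B
  i= 4: X-E = 19 → T
  i= 5: X-L = 12 → M
  i= 6: M-B = 11 → L
  i= 7: A-Z =  1 → B
  i= 8: I-P = 19 → T
  i= 9: X-L = 12 → M
  i=10: Y-N = 11 → L
  i=11: L-K =  1 → B
  i=12: S-Z = 19 → T
  i=13: L-Z = 12 → M
  i=14: P-E = 11 → L
  i=15: F-E =  1 → B
  i=16: N-U = 19 → T
  i=17: F-T = 12 → M
  i=18: Q-F = 11 → L
  i=19: L-K =  1 → B
  i=20: A-H = 19 → T
  shifts repeat with period 4: TMLB

TMLB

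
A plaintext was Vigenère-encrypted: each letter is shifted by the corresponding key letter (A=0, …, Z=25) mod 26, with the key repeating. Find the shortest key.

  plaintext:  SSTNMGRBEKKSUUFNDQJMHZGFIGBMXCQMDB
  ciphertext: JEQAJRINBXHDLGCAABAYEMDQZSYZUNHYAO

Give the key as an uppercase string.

RMXNXL

  i= 0: J-S = 17 → R
  i= 1: E-S = 12 → M
  i= 2: Q-T = 23 → X
  i= 3: A-N = 13 → N
  i= 4: J-M = 23 → X
  i= 5: R-G = 11 → L
  i= 6: I-R = 17 → R
  i= 7: N-B = 12 → M
  i= 8: B-E = 23 → X
  i= 9: X-K = 13 → N
  i=10: H-K = 23 → X
  i=11: D-S = 11 → L
  i=12: L-U = 17 → R
  i=13: G-U = 12 → M
  i=14: C-F = 23 → X
  i=15: A-N = 13 → N
  i=16: A-D = 23 → X
  i=17: B-Q = 11 → L
  i=18: A-J = 17 → R
  i=19: Y-M = 12 → M
  i=20: E-H = 23 → X
  i=21: M-Z = 13 → N
  i=22: D-G = 23 → X
  i=23: Q-F = 11 → L
  i=24: Z-I = 17 → R
  i=25: S-G = 12 → M
  i=26: Y-B = 23 → X
  i=27: Z-M = 13 → N
  i=28: U-X = 23 → X
  i=29: N-C = 11 → L
  i=30: H-Q = 17 → R
  i=31: Y-M = 12 → M
  i=32: A-D = 23 → X
  i=33: O-B = 13 → N
  shifts repeat with period 6: RMXNXL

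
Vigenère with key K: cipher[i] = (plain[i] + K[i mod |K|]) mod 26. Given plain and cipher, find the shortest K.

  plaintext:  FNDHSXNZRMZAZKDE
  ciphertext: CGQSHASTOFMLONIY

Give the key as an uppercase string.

  i= 0: C-F = 23 → X
  i= 1: G-N = 19 → T
  i= 2: Q-D = 13 → N
  i= 3: S-H = 11 → L
  i= 4: H-S = 15 → P
  i= 5: A-X =  3 → D
  i= 6: S-N =  5 → F
  i= 7: T-Z = 20 → U
  i= 8: O-R = 23 → X
  i= 9: F-M = 19 → T
  i=10: M-Z = 13 → N
  i=11: L-A = 11 → L
  i=12: O-Z = 15 → P
  i=13: N-K =  3 → D
  i=14: I-D =  5 → F
  i=15: Y-E = 20 → U
  shifts repeat with period 8: XTNLPDFU

XTNLPDFU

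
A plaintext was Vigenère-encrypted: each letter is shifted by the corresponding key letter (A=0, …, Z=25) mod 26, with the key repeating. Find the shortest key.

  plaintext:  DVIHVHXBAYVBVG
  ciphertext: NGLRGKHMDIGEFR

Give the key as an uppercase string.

  i= 0: N-D = 10 → K
  i= 1: G-V = 11 → L
  i= 2: L-I =  3 → D
  i= 3: R-H = 10 → K
  i= 4: G-V = 11 → L
  i= 5: K-H =  3 → D
  i= 6: H-X = 10 → K
  i= 7: M-B = 11 → L
  i= 8: D-A =  3 → D
  i= 9: I-Y = 10 → K
  i=10: G-V = 11 → L
  i=11: E-B =  3 → D
  i=12: F-V = 10 → K
  i=13: R-G = 11 → L
  shifts repeat with period 3: KLD

KLD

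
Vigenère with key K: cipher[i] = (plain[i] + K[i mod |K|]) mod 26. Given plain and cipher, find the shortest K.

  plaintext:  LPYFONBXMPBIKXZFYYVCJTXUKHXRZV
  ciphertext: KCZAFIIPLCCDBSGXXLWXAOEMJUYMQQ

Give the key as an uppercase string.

ZNBVRVHS

  i= 0: K-L = 25 → Z
  i= 1: C-P = 13 → N
  i= 2: Z-Y =  1 → B
  i= 3: A-F = 21 → V
  i= 4: F-O = 17 → R
  i= 5: I-N = 21 → V
  i= 6: I-B =  7 → H
  i= 7: P-X = 18 → S
  i= 8: L-M = 25 → Z
  i= 9: C-P = 13 → N
  i=10: C-B =  1 → B
  i=11: D-I = 21 → V
  i=12: B-K = 17 → R
  i=13: S-X = 21 → V
  i=14: G-Z =  7 → H
  i=15: X-F = 18 → S
  i=16: X-Y = 25 → Z
  i=17: L-Y = 13 → N
  i=18: W-V =  1 → B
  i=19: X-C = 21 → V
  i=20: A-J = 17 → R
  i=21: O-T = 21 → V
  i=22: E-X =  7 → H
  i=23: M-U = 18 → S
  i=24: J-K = 25 → Z
  i=25: U-H = 13 → N
  i=26: Y-X =  1 → B
  i=27: M-R = 21 → V
  i=28: Q-Z = 17 → R
  i=29: Q-V = 21 → V
  shifts repeat with period 8: ZNBVRVHS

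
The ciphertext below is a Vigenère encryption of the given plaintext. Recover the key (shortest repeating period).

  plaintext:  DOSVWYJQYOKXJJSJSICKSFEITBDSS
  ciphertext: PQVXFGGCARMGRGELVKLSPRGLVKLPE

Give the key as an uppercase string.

  i= 0: P-D = 12 → M
  i= 1: Q-O =  2 → C
  i= 2: V-S =  3 → D
  i= 3: X-V =  2 → C
  i= 4: F-W =  9 → J
  i= 5: G-Y =  8 → I
  i= 6: G-J = 23 → X
  i= 7: C-Q = 12 → M
  i= 8: A-Y =  2 → C
  i= 9: R-O =  3 → D
  i=10: M-K =  2 → C
  i=11: G-X =  9 → J
  i=12: R-J =  8 → I
  i=13: G-J = 23 → X
  i=14: E-S = 12 → M
  i=15: L-J =  2 → C
  i=16: V-S =  3 → D
  i=17: K-I =  2 → C
  i=18: L-C =  9 → J
  i=19: S-K =  8 → I
  i=20: P-S = 23 → X
  i=21: R-F = 12 → M
  i=22: G-E =  2 → C
  i=23: L-I =  3 → D
  i=24: V-T =  2 → C
  i=25: K-B =  9 → J
  i=26: L-D =  8 → I
  i=27: P-S = 23 → X
  i=28: E-S = 12 → M
  shifts repeat with period 7: MCDCJIX

MCDCJIX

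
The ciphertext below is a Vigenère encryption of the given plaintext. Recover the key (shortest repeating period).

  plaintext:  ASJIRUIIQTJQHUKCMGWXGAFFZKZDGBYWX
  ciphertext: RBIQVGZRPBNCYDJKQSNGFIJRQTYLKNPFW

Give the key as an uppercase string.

  i= 0: R-A = 17 → R
  i= 1: B-S =  9 → J
  i= 2: I-J = 25 → Z
  i= 3: Q-I =  8 → I
  i= 4: V-R =  4 → E
  i= 5: G-U = 12 → M
  i= 6: Z-I = 17 → R
  i= 7: R-I =  9 → J
  i= 8: P-Q = 25 → Z
  i= 9: B-T =  8 → I
  i=10: N-J =  4 → E
  i=11: C-Q = 12 → M
  i=12: Y-H = 17 → R
  i=13: D-U =  9 → J
  i=14: J-K = 25 → Z
  i=15: K-C =  8 → I
  i=16: Q-M =  4 → E
  i=17: S-G = 12 → M
  i=18: N-W = 17 → R
  i=19: G-X =  9 → J
  i=20: F-G = 25 → Z
  i=21: I-A =  8 → I
  i=22: J-F =  4 → E
  i=23: R-F = 12 → M
  i=24: Q-Z = 17 → R
  i=25: T-K =  9 → J
  i=26: Y-Z = 25 → Z
  i=27: L-D =  8 → I
  i=28: K-G =  4 → E
  i=29: N-B = 12 → M
  i=30: P-Y = 17 → R
  i=31: F-W =  9 → J
  i=32: W-X = 25 → Z
  shifts repeat with period 6: RJZIEM

RJZIEM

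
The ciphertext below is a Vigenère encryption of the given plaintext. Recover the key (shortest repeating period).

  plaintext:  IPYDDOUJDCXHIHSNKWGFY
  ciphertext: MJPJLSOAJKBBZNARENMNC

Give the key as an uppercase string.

  i= 0: M-I =  4 → E
  i= 1: J-P = 20 → U
  i= 2: P-Y = 17 → R
  i= 3: J-D =  6 → G
  i= 4: L-D =  8 → I
  i= 5: S-O =  4 → E
  i= 6: O-U = 20 → U
  i= 7: A-J = 17 → R
  i= 8: J-D =  6 → G
  i= 9: K-C =  8 → I
  i=10: B-X =  4 → E
  i=11: B-H = 20 → U
  i=12: Z-I = 17 → R
  i=13: N-H =  6 → G
  i=14: A-S =  8 → I
  i=15: R-N =  4 → E
  i=16: E-K = 20 → U
  i=17: N-W = 17 → R
  i=18: M-G =  6 → G
  i=19: N-F =  8 → I
  i=20: C-Y =  4 → E
  shifts repeat with period 5: EURGI

EURGI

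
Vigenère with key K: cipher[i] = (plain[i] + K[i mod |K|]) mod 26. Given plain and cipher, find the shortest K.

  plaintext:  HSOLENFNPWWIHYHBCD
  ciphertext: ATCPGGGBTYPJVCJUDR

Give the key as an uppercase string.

  i= 0: A-H = 19 → T
  i= 1: T-S =  1 → B
  i= 2: C-O = 14 → O
  i= 3: P-L =  4 → E
  i= 4: G-E =  2 → C
  i= 5: G-N = 19 → T
  i= 6: G-F =  1 → B
  i= 7: B-N = 14 → O
  i= 8: T-P =  4 → E
  i= 9: Y-W =  2 → C
  i=10: P-W = 19 → T
  i=11: J-I =  1 → B
  i=12: V-H = 14 → O
  i=13: C-Y =  4 → E
  i=14: J-H =  2 → C
  i=15: U-B = 19 → T
  i=16: D-C =  1 → B
  i=17: R-D = 14 → O
  shifts repeat with period 5: TBOEC

TBOEC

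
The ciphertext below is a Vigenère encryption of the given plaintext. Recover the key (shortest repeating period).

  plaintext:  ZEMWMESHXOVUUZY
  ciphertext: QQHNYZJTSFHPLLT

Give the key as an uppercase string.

RMV

  i= 0: Q-Z = 17 → R
  i= 1: Q-E = 12 → M
  i= 2: H-M = 21 → V
  i= 3: N-W = 17 → R
  i= 4: Y-M = 12 → M
  i= 5: Z-E = 21 → V
  i= 6: J-S = 17 → R
  i= 7: T-H = 12 → M
  i= 8: S-X = 21 → V
  i= 9: F-O = 17 → R
  i=10: H-V = 12 → M
  i=11: P-U = 21 → V
  i=12: L-U = 17 → R
  i=13: L-Z = 12 → M
  i=14: T-Y = 21 → V
  shifts repeat with period 3: RMV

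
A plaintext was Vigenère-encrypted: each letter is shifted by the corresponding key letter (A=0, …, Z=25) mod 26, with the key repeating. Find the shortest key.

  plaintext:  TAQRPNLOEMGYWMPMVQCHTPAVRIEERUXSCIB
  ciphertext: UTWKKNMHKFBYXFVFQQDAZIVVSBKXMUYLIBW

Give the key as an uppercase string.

  i= 0: U-T =  1 → B
  i= 1: T-A = 19 → T
  i= 2: W-Q =  6 → G
  i= 3: K-R = 19 → T
  i= 4: K-P = 21 → V
  i= 5: N-N =  0 → A
  i= 6: M-L =  1 → B
  i= 7: H-O = 19 → T
  i= 8: K-E =  6 → G
  i= 9: F-M = 19 → T
  i=10: B-G = 21 → V
  i=11: Y-Y =  0 → A
  i=12: X-W =  1 → B
  i=13: F-M = 19 → T
  i=14: V-P =  6 → G
  i=15: F-M = 19 → T
  i=16: Q-V = 21 → V
  i=17: Q-Q =  0 → A
  i=18: D-C =  1 → B
  i=19: A-H = 19 → T
  i=20: Z-T =  6 → G
  i=21: I-P = 19 → T
  i=22: V-A = 21 → V
  i=23: V-V =  0 → A
  i=24: S-R =  1 → B
  i=25: B-I = 19 → T
  i=26: K-E =  6 → G
  i=27: X-E = 19 → T
  i=28: M-R = 21 → V
  i=29: U-U =  0 → A
  i=30: Y-X =  1 → B
  i=31: L-S = 19 → T
  i=32: I-C =  6 → G
  i=33: B-I = 19 → T
  i=34: W-B = 21 → V
  shifts repeat with period 6: BTGTVA

BTGTVA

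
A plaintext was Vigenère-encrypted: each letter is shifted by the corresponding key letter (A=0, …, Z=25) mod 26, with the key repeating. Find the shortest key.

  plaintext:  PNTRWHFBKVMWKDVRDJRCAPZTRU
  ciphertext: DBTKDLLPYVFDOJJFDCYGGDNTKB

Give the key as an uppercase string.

  i= 0: D-P = 14 → O
  i= 1: B-N = 14 → O
  i= 2: T-T =  0 → A
  i= 3: K-R = 19 → T
  i= 4: D-W =  7 → H
  i= 5: L-H =  4 → E
  i= 6: L-F =  6 → G
  i= 7: P-B = 14 → O
  i= 8: Y-K = 14 → O
  i= 9: V-V =  0 → A
  i=10: F-M = 19 → T
  i=11: D-W =  7 → H
  i=12: O-K =  4 → E
  i=13: J-D =  6 → G
  i=14: J-V = 14 → O
  i=15: F-R = 14 → O
  i=16: D-D =  0 → A
  i=17: C-J = 19 → T
  i=18: Y-R =  7 → H
  i=19: G-C =  4 → E
  i=20: G-A =  6 → G
  i=21: D-P = 14 → O
  i=22: N-Z = 14 → O
  i=23: T-T =  0 → A
  i=24: K-R = 19 → T
  i=25: B-U =  7 → H
  shifts repeat with period 7: OOATHEG

OOATHEG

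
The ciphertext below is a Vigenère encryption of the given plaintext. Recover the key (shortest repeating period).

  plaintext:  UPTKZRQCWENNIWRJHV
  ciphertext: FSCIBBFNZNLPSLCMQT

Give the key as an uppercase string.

  i= 0: F-U = 11 → L
  i= 1: S-P =  3 → D
  i= 2: C-T =  9 → J
  i= 3: I-K = 24 → Y
  i= 4: B-Z =  2 → C
  i= 5: B-R = 10 → K
  i= 6: F-Q = 15 → P
  i= 7: N-C = 11 → L
  i= 8: Z-W =  3 → D
  i= 9: N-E =  9 → J
  i=10: L-N = 24 → Y
  i=11: P-N =  2 → C
  i=12: S-I = 10 → K
  i=13: L-W = 15 → P
  i=14: C-R = 11 → L
  i=15: M-J =  3 → D
  i=16: Q-H =  9 → J
  i=17: T-V = 24 → Y
  shifts repeat with period 7: LDJYCKP

LDJYCKP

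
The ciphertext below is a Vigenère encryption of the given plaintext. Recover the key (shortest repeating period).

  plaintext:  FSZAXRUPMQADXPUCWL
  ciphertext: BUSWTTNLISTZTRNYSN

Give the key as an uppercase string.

  i= 0: B-F = 22 → W
  i= 1: U-S =  2 → C
  i= 2: S-Z = 19 → T
  i= 3: W-A = 22 → W
  i= 4: T-X = 22 → W
  i= 5: T-R =  2 → C
  i= 6: N-U = 19 → T
  i= 7: L-P = 22 → W
  i= 8: I-M = 22 → W
  i= 9: S-Q =  2 → C
  i=10: T-A = 19 → T
  i=11: Z-D = 22 → W
  i=12: T-X = 22 → W
  i=13: R-P =  2 → C
  i=14: N-U = 19 → T
  i=15: Y-C = 22 → W
  i=16: S-W = 22 → W
  i=17: N-L =  2 → C
  shifts repeat with period 4: WCTW

WCTW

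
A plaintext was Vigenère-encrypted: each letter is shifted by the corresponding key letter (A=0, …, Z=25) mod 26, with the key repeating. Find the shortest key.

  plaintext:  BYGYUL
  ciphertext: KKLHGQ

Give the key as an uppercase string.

  i= 0: K-B =  9 → J
  i= 1: K-Y = 12 → M
  i= 2: L-G =  5 → F
  i= 3: H-Y =  9 → J
  i= 4: G-U = 12 → M
  i= 5: Q-L =  5 → F
  shifts repeat with period 3: JMF

JMF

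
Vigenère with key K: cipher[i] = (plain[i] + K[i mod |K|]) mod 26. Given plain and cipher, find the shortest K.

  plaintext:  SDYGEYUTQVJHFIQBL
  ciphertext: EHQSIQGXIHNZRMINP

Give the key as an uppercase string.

  i= 0: E-S = 12 → M
  i= 1: H-D =  4 → E
  i= 2: Q-Y = 18 → S
  i= 3: S-G = 12 → M
  i= 4: I-E =  4 → E
  i= 5: Q-Y = 18 → S
  i= 6: G-U = 12 → M
  i= 7: X-T =  4 → E
  i= 8: I-Q = 18 → S
  i= 9: H-V = 12 → M
  i=10: N-J =  4 → E
  i=11: Z-H = 18 → S
  i=12: R-F = 12 → M
  i=13: M-I =  4 → E
  i=14: I-Q = 18 → S
  i=15: N-B = 12 → M
  i=16: P-L =  4 → E
  shifts repeat with period 3: MES

MES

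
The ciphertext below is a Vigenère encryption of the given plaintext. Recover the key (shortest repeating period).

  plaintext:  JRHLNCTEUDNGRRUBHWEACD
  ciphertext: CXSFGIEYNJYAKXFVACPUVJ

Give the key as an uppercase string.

  i= 0: C-J = 19 → T
  i= 1: X-R =  6 → G
  i= 2: S-H = 11 → L
  i= 3: F-L = 20 → U
  i= 4: G-N = 19 → T
  i= 5: I-C =  6 → G
  i= 6: E-T = 11 → L
  i= 7: Y-E = 20 → U
  i= 8: N-U = 19 → T
  i= 9: J-D =  6 → G
  i=10: Y-N = 11 → L
  i=11: A-G = 20 → U
  i=12: K-R = 19 → T
  i=13: X-R =  6 → G
  i=14: F-U = 11 → L
  i=15: V-B = 20 → U
  i=16: A-H = 19 → T
  i=17: C-W =  6 → G
  i=18: P-E = 11 → L
  i=19: U-A = 20 → U
  i=20: V-C = 19 → T
  i=21: J-D =  6 → G
  shifts repeat with period 4: TGLU

TGLU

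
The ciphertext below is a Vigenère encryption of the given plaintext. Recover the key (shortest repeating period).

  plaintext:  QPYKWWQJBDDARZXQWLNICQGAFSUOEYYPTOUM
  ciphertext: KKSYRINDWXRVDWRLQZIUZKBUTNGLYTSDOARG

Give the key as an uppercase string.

UVUOVMX

  i= 0: K-Q = 20 → U
  i= 1: K-P = 21 → V
  i= 2: S-Y = 20 → U
  i= 3: Y-K = 14 → O
  i= 4: R-W = 21 → V
  i= 5: I-W = 12 → M
  i= 6: N-Q = 23 → X
  i= 7: D-J = 20 → U
  i= 8: W-B = 21 → V
  i= 9: X-D = 20 → U
  i=10: R-D = 14 → O
  i=11: V-A = 21 → V
  i=12: D-R = 12 → M
  i=13: W-Z = 23 → X
  i=14: R-X = 20 → U
  i=15: L-Q = 21 → V
  i=16: Q-W = 20 → U
  i=17: Z-L = 14 → O
  i=18: I-N = 21 → V
  i=19: U-I = 12 → M
  i=20: Z-C = 23 → X
  i=21: K-Q = 20 → U
  i=22: B-G = 21 → V
  i=23: U-A = 20 → U
  i=24: T-F = 14 → O
  i=25: N-S = 21 → V
  i=26: G-U = 12 → M
  i=27: L-O = 23 → X
  i=28: Y-E = 20 → U
  i=29: T-Y = 21 → V
  i=30: S-Y = 20 → U
  i=31: D-P = 14 → O
  i=32: O-T = 21 → V
  i=33: A-O = 12 → M
  i=34: R-U = 23 → X
  i=35: G-M = 20 → U
  shifts repeat with period 7: UVUOVMX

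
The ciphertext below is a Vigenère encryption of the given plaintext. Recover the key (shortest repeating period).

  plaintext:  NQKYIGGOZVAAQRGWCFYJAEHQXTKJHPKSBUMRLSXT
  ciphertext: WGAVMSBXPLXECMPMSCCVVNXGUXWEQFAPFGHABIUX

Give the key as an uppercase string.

JQQXEMV

  i= 0: W-N =  9 → J
  i= 1: G-Q = 16 → Q
  i= 2: A-K = 16 → Q
  i= 3: V-Y = 23 → X
  i= 4: M-I =  4 → E
  i= 5: S-G = 12 → M
  i= 6: B-G = 21 → V
  i= 7: X-O =  9 → J
  i= 8: P-Z = 16 → Q
  i= 9: L-V = 16 → Q
  i=10: X-A = 23 → X
  i=11: E-A =  4 → E
  i=12: C-Q = 12 → M
  i=13: M-R = 21 → V
  i=14: P-G =  9 → J
  i=15: M-W = 16 → Q
  i=16: S-C = 16 → Q
  i=17: C-F = 23 → X
  i=18: C-Y =  4 → E
  i=19: V-J = 12 → M
  i=20: V-A = 21 → V
  i=21: N-E =  9 → J
  i=22: X-H = 16 → Q
  i=23: G-Q = 16 → Q
  i=24: U-X = 23 → X
  i=25: X-T =  4 → E
  i=26: W-K = 12 → M
  i=27: E-J = 21 → V
  i=28: Q-H =  9 → J
  i=29: F-P = 16 → Q
  i=30: A-K = 16 → Q
  i=31: P-S = 23 → X
  i=32: F-B =  4 → E
  i=33: G-U = 12 → M
  i=34: H-M = 21 → V
  i=35: A-R =  9 → J
  i=36: B-L = 16 → Q
  i=37: I-S = 16 → Q
  i=38: U-X = 23 → X
  i=39: X-T =  4 → E
  shifts repeat with period 7: JQQXEMV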